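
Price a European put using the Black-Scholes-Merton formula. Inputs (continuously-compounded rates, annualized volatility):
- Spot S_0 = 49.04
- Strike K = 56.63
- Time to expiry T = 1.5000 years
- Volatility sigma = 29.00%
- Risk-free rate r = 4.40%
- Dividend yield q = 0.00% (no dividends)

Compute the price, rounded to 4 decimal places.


d1 = (ln(S/K) + (r - q + 0.5*sigma^2) * T) / (sigma * sqrt(T)) = -0.04174716
d2 = d1 - sigma * sqrt(T) = -0.39692317
exp(-rT) = 0.93613086; exp(-qT) = 1.00000000
P = K * exp(-rT) * N(-d2) - S_0 * exp(-qT) * N(-d1)
N(-d1) = 0.51664987; N(-d2) = 0.65428794
P = 56.6300 * 0.93613086 * 0.65428794 - 49.0400 * 1.00000000 * 0.51664987 = 9.3493

Answer: Price = 9.3493


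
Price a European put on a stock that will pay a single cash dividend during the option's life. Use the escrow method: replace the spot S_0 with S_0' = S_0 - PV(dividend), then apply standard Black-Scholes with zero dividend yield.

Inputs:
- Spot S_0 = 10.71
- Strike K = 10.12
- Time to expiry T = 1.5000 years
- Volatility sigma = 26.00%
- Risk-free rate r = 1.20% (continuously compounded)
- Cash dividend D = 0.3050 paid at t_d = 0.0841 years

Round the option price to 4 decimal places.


PV(D) = D * exp(-r * t_d) = 0.3050 * 0.99899131 = 0.30469235
S_0' = S_0 - PV(D) = 10.7100 - 0.30469235 = 10.40530765
d1 = (ln(S_0'/K) + (r + sigma^2/2)*T) / (sigma*sqrt(T)) = 0.30305327
d2 = d1 - sigma*sqrt(T) = -0.01538040
exp(-rT) = 0.98216103
N(-d1) = 0.38092463; N(-d2) = 0.50613565
P = K * exp(-rT) * N(-d2) - S_0' * N(-d1) = 10.1200 * 0.98216103 * 0.50613565 - 10.40530765 * 0.38092463 = 1.0671

Answer: Price = 1.0671


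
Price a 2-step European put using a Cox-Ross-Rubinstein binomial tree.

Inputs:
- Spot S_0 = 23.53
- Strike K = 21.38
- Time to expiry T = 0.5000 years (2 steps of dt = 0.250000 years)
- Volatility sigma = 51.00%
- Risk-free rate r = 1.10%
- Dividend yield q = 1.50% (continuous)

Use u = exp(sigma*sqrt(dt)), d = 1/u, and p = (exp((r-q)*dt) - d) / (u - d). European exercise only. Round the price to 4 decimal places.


Answer: Price = V(0,0) = 2.3046

Derivation:
dt = T/N = 0.250000
u = exp(sigma*sqrt(dt)) = 1.290462; d = 1/u = 0.774916
p = (exp((r-q)*dt) - d) / (u - d) = 0.434654
Discount per step: exp(-r*dt) = 0.997254
Stock lattice S(k, i) with i counting down-moves:
  k=0: S(0,0) = 23.5300
  k=1: S(1,0) = 30.3646; S(1,1) = 18.2338
  k=2: S(2,0) = 39.1843; S(2,1) = 23.5300; S(2,2) = 14.1297
Terminal payoffs V(N, i) = max(K - S_T, 0):
  V(2,0) = 0.000000; V(2,1) = 0.000000; V(2,2) = 7.250339
Backward induction: V(k, i) = exp(-r*dt) * [p * V(k+1, i) + (1-p) * V(k+1, i+1)].
  V(1,0) = exp(-r*dt) * [p*0.000000 + (1-p)*0.000000] = 0.000000
  V(1,1) = exp(-r*dt) * [p*0.000000 + (1-p)*7.250339] = 4.087690
  V(0,0) = exp(-r*dt) * [p*0.000000 + (1-p)*4.087690] = 2.304611


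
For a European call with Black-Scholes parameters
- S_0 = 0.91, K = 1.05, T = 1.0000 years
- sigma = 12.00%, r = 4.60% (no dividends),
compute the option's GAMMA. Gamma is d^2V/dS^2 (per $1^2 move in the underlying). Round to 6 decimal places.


d1 = -0.7491736970; d2 = -0.8691736970
phi(d1) = 0.3013240102; exp(-qT) = 1.0000000000; exp(-rT) = 0.9550419622
Gamma = exp(-qT) * phi(d1) / (S * sigma * sqrt(T)) = 1.0000000000 * 0.3013240102 / (0.9100 * 0.1200 * 1.0000000000) = 2.759377

Answer: Gamma = 2.759377


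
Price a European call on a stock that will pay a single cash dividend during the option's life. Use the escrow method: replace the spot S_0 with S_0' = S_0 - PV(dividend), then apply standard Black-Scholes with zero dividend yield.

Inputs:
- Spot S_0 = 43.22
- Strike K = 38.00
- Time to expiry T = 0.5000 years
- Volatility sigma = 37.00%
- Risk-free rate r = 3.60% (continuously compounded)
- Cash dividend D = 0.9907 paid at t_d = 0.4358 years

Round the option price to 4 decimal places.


PV(D) = D * exp(-r * t_d) = 0.9907 * 0.98443363 = 0.97527840
S_0' = S_0 - PV(D) = 43.2200 - 0.97527840 = 42.24472160
d1 = (ln(S_0'/K) + (r + sigma^2/2)*T) / (sigma*sqrt(T)) = 0.60435940
d2 = d1 - sigma*sqrt(T) = 0.34272989
exp(-rT) = 0.98216103
N(d1) = 0.72719764; N(d2) = 0.63409916
C = S_0' * N(d1) - K * exp(-rT) * N(d2) = 42.24472160 * 0.72719764 - 38.0000 * 0.98216103 * 0.63409916 = 7.0543

Answer: Price = 7.0543


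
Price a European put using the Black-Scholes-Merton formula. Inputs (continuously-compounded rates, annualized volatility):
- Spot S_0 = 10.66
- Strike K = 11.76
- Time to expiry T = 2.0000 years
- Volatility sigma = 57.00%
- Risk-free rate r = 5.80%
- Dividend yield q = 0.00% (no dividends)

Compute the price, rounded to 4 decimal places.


Answer: Price = 3.2149

Derivation:
d1 = (ln(S/K) + (r - q + 0.5*sigma^2) * T) / (sigma * sqrt(T)) = 0.42512559
d2 = d1 - sigma * sqrt(T) = -0.38097614
exp(-rT) = 0.89047522; exp(-qT) = 1.00000000
P = K * exp(-rT) * N(-d2) - S_0 * exp(-qT) * N(-d1)
N(-d1) = 0.33537256; N(-d2) = 0.64838952
P = 11.7600 * 0.89047522 * 0.64838952 - 10.6600 * 1.00000000 * 0.33537256 = 3.2149


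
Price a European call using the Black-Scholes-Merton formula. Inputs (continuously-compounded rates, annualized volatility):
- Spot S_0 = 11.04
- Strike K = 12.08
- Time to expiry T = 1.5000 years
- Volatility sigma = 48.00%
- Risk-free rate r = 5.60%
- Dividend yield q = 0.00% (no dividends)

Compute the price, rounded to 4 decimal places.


Answer: Price = 2.5269

Derivation:
d1 = (ln(S/K) + (r - q + 0.5*sigma^2) * T) / (sigma * sqrt(T)) = 0.28368808
d2 = d1 - sigma * sqrt(T) = -0.30418946
exp(-rT) = 0.91943126; exp(-qT) = 1.00000000
C = S_0 * exp(-qT) * N(d1) - K * exp(-rT) * N(d2)
N(d1) = 0.61167528; N(d2) = 0.38049178
C = 11.0400 * 1.00000000 * 0.61167528 - 12.0800 * 0.91943126 * 0.38049178 = 2.5269


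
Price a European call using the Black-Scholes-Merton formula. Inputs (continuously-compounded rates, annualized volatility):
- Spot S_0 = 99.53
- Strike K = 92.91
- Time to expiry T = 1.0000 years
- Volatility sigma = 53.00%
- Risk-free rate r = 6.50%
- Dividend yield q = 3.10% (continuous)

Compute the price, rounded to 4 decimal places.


d1 = (ln(S/K) + (r - q + 0.5*sigma^2) * T) / (sigma * sqrt(T)) = 0.45901476
d2 = d1 - sigma * sqrt(T) = -0.07098524
exp(-rT) = 0.93706746; exp(-qT) = 0.96947557
C = S_0 * exp(-qT) * N(d1) - K * exp(-rT) * N(d2)
N(d1) = 0.67688822; N(d2) = 0.47170475
C = 99.5300 * 0.96947557 * 0.67688822 - 92.9100 * 0.93706746 * 0.47170475 = 24.2462

Answer: Price = 24.2462


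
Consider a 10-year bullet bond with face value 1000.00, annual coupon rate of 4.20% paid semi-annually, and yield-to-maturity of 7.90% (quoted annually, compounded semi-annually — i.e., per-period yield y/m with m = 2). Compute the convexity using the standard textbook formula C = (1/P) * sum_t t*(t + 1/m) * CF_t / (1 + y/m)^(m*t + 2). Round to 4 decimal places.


Answer: Convexity = 71.1373

Derivation:
Coupon per period c = face * coupon_rate / m = 21.000000
Periods per year m = 2; per-period yield y/m = 0.039500
Number of cashflows N = 20
Cashflows (t years, CF_t, discount factor 1/(1+y/m)^(m*t), PV):
  t = 0.5000: CF_t = 21.000000, DF = 0.962001, PV = 20.202020
  t = 1.0000: CF_t = 21.000000, DF = 0.925446, PV = 19.434363
  t = 1.5000: CF_t = 21.000000, DF = 0.890280, PV = 18.695876
  t = 2.0000: CF_t = 21.000000, DF = 0.856450, PV = 17.985450
  t = 2.5000: CF_t = 21.000000, DF = 0.823906, PV = 17.302021
  t = 3.0000: CF_t = 21.000000, DF = 0.792598, PV = 16.644561
  t = 3.5000: CF_t = 21.000000, DF = 0.762480, PV = 16.012083
  t = 4.0000: CF_t = 21.000000, DF = 0.733507, PV = 15.403639
  t = 4.5000: CF_t = 21.000000, DF = 0.705634, PV = 14.818316
  t = 5.0000: CF_t = 21.000000, DF = 0.678821, PV = 14.255234
  t = 5.5000: CF_t = 21.000000, DF = 0.653026, PV = 13.713549
  t = 6.0000: CF_t = 21.000000, DF = 0.628212, PV = 13.192447
  t = 6.5000: CF_t = 21.000000, DF = 0.604340, PV = 12.691147
  t = 7.0000: CF_t = 21.000000, DF = 0.581376, PV = 12.208896
  t = 7.5000: CF_t = 21.000000, DF = 0.559284, PV = 11.744969
  t = 8.0000: CF_t = 21.000000, DF = 0.538032, PV = 11.298672
  t = 8.5000: CF_t = 21.000000, DF = 0.517587, PV = 10.869333
  t = 9.0000: CF_t = 21.000000, DF = 0.497919, PV = 10.456309
  t = 9.5000: CF_t = 21.000000, DF = 0.478999, PV = 10.058979
  t = 10.0000: CF_t = 1021.000000, DF = 0.460798, PV = 470.474261
Price P = sum_t PV_t = 747.462126
Convexity numerator sum_t t*(t + 1/m) * CF_t / (1+y/m)^(m*t + 2):
  t = 0.5000: term = 9.347938
  t = 1.0000: term = 26.978176
  t = 1.5000: term = 51.906062
  t = 2.0000: term = 83.222803
  t = 2.5000: term = 120.090624
  t = 3.0000: term = 161.738215
  t = 3.5000: term = 207.456424
  t = 4.0000: term = 256.594216
  t = 4.5000: term = 308.554854
  t = 5.0000: term = 362.792303
  t = 5.5000: term = 418.807853
  t = 6.0000: term = 476.146932
  t = 6.5000: term = 534.396108
  t = 7.0000: term = 593.180273
  t = 7.5000: term = 652.159992
  t = 8.0000: term = 711.029012
  t = 8.5000: term = 769.511918
  t = 9.0000: term = 827.361935
  t = 9.5000: term = 884.358864
  t = 10.0000: term = 45716.837541
Convexity = (1/P) * sum = 53172.472042 / 747.462126 = 71.137346


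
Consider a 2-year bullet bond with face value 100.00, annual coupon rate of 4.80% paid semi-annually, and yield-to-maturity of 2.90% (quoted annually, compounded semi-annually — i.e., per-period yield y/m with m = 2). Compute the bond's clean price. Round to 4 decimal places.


Coupon per period c = face * coupon_rate / m = 2.400000
Periods per year m = 2; per-period yield y/m = 0.014500
Number of cashflows N = 4
Cashflows (t years, CF_t, discount factor 1/(1+y/m)^(m*t), PV):
  t = 0.5000: CF_t = 2.400000, DF = 0.985707, PV = 2.365697
  t = 1.0000: CF_t = 2.400000, DF = 0.971619, PV = 2.331885
  t = 1.5000: CF_t = 2.400000, DF = 0.957732, PV = 2.298556
  t = 2.0000: CF_t = 102.400000, DF = 0.944043, PV = 96.670007
Price P = sum_t PV_t = 103.666146

Answer: Price = 103.6661


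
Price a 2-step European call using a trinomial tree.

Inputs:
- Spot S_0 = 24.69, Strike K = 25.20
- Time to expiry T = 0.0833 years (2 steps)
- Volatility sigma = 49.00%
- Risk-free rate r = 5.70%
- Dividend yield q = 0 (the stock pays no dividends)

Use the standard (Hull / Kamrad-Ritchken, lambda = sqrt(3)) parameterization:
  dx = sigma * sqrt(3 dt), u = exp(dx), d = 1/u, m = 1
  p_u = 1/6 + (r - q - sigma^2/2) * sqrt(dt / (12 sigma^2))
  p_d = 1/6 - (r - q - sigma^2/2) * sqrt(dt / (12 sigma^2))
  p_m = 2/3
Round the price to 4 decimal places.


dt = T/N = 0.041650; dx = sigma*sqrt(3*dt) = 0.173207
u = exp(dx) = 1.189112; d = 1/u = 0.840964
p_u = 0.159086, p_m = 0.666667, p_d = 0.174247
Discount per step: exp(-r*dt) = 0.997629
Stock lattice S(k, j) with j the centered position index:
  k=0: S(0,+0) = 24.6900
  k=1: S(1,-1) = 20.7634; S(1,+0) = 24.6900; S(1,+1) = 29.3592
  k=2: S(2,-2) = 17.4613; S(2,-1) = 20.7634; S(2,+0) = 24.6900; S(2,+1) = 29.3592; S(2,+2) = 34.9113
Terminal payoffs V(N, j) = max(S_T - K, 0):
  V(2,-2) = 0.000000; V(2,-1) = 0.000000; V(2,+0) = 0.000000; V(2,+1) = 4.159166; V(2,+2) = 9.711327
Backward induction: V(k, j) = exp(-r*dt) * [p_u * V(k+1, j+1) + p_m * V(k+1, j) + p_d * V(k+1, j-1)]
  V(1,-1) = exp(-r*dt) * [p_u*0.000000 + p_m*0.000000 + p_d*0.000000] = 0.000000
  V(1,+0) = exp(-r*dt) * [p_u*4.159166 + p_m*0.000000 + p_d*0.000000] = 0.660096
  V(1,+1) = exp(-r*dt) * [p_u*9.711327 + p_m*4.159166 + p_d*0.000000] = 4.307476
  V(0,+0) = exp(-r*dt) * [p_u*4.307476 + p_m*0.660096 + p_d*0.000000] = 1.122655

Answer: Price = V(0,0) = 1.1227


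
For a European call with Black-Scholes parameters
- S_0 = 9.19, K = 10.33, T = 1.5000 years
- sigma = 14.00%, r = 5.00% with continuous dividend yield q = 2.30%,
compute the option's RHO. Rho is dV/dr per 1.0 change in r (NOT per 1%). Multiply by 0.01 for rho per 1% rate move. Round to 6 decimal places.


Answer: Rho = 4.277108

Derivation:
d1 = -0.3600536861; d2 = -0.5315179681
phi(d1) = 0.3739033783; exp(-qT) = 0.9660883397; exp(-rT) = 0.9277434863
N(d2) = 0.2975299467
Rho = K*T*exp(-rT)*N(d2) = 10.3300 * 1.5000 * 0.9277434863 * 0.2975299467 = 4.277108


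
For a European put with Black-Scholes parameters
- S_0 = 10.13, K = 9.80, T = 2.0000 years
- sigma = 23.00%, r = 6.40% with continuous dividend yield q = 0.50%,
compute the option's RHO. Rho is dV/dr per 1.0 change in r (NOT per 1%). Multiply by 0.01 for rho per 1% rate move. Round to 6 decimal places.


d1 = 0.6272311770; d2 = 0.3019620577
phi(d1) = 0.3277028560; exp(-qT) = 0.9900498337; exp(-rT) = 0.8798533791
N(-d2) = 0.3813404936
Rho = -K*T*exp(-rT)*N(-d2) = -9.8000 * 2.0000 * 0.8798533791 * 0.3813404936 = -6.576265

Answer: Rho = -6.576265


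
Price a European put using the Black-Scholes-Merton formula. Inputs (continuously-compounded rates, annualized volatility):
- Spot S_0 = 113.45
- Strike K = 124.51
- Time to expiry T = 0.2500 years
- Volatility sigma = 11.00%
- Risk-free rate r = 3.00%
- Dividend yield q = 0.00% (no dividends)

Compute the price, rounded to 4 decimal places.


Answer: Price = 10.2978

Derivation:
d1 = (ln(S/K) + (r - q + 0.5*sigma^2) * T) / (sigma * sqrt(T)) = -1.52747860
d2 = d1 - sigma * sqrt(T) = -1.58247860
exp(-rT) = 0.99252805; exp(-qT) = 1.00000000
P = K * exp(-rT) * N(-d2) - S_0 * exp(-qT) * N(-d1)
N(-d1) = 0.93667898; N(-d2) = 0.94322982
P = 124.5100 * 0.99252805 * 0.94322982 - 113.4500 * 1.00000000 * 0.93667898 = 10.2978


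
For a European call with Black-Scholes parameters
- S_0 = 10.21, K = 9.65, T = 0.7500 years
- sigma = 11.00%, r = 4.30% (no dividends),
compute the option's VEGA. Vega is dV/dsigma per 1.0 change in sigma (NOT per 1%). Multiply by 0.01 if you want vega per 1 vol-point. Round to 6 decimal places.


d1 = 0.9783170586; d2 = 0.8830542642
phi(d1) = 0.2472165349; exp(-qT) = 1.0000000000; exp(-rT) = 0.9682644857
Vega = S * exp(-qT) * phi(d1) * sqrt(T) = 10.2100 * 1.0000000000 * 0.2472165349 * 0.8660254038 = 2.185918

Answer: Vega = 2.185918


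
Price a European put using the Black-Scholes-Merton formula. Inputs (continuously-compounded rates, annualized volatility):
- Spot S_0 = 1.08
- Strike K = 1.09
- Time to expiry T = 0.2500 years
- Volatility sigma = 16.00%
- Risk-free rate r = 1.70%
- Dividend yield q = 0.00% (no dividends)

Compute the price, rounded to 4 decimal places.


Answer: Price = 0.0373

Derivation:
d1 = (ln(S/K) + (r - q + 0.5*sigma^2) * T) / (sigma * sqrt(T)) = -0.02208319
d2 = d1 - sigma * sqrt(T) = -0.10208319
exp(-rT) = 0.99575902; exp(-qT) = 1.00000000
P = K * exp(-rT) * N(-d2) - S_0 * exp(-qT) * N(-d1)
N(-d1) = 0.50880920; N(-d2) = 0.54065468
P = 1.0900 * 0.99575902 * 0.54065468 - 1.0800 * 1.00000000 * 0.50880920 = 0.0373


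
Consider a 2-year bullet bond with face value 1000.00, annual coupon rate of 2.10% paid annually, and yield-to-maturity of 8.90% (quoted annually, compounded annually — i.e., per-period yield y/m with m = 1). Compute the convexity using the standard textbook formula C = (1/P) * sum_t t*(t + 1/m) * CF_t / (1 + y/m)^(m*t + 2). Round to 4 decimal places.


Coupon per period c = face * coupon_rate / m = 21.000000
Periods per year m = 1; per-period yield y/m = 0.089000
Number of cashflows N = 2
Cashflows (t years, CF_t, discount factor 1/(1+y/m)^(m*t), PV):
  t = 1.0000: CF_t = 21.000000, DF = 0.918274, PV = 19.283747
  t = 2.0000: CF_t = 1021.000000, DF = 0.843226, PV = 860.934244
Price P = sum_t PV_t = 880.217991
Convexity numerator sum_t t*(t + 1/m) * CF_t / (1+y/m)^(m*t + 2):
  t = 1.0000: term = 32.521132
  t = 2.0000: term = 4355.775356
Convexity = (1/P) * sum = 4388.296488 / 880.217991 = 4.985466

Answer: Convexity = 4.9855


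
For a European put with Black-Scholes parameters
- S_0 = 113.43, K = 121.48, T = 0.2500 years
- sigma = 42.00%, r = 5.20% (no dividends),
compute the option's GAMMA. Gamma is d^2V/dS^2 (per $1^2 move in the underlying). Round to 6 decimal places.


Answer: Gamma = 0.016536

Derivation:
d1 = -0.1595892077; d2 = -0.3695892077
phi(d1) = 0.3938942169; exp(-qT) = 1.0000000000; exp(-rT) = 0.9870841350
Gamma = exp(-qT) * phi(d1) / (S * sigma * sqrt(T)) = 1.0000000000 * 0.3938942169 / (113.4300 * 0.4200 * 0.5000000000) = 0.016536


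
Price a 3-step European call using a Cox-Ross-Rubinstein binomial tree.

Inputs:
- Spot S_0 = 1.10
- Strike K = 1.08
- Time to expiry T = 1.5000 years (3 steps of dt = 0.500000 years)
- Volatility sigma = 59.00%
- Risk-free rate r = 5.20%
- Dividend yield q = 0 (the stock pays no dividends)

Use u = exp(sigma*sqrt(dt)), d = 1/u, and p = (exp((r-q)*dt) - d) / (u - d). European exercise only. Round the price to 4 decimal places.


Answer: Price = V(0,0) = 0.3717

Derivation:
dt = T/N = 0.500000
u = exp(sigma*sqrt(dt)) = 1.517695; d = 1/u = 0.658894
p = (exp((r-q)*dt) - d) / (u - d) = 0.427860
Discount per step: exp(-r*dt) = 0.974335
Stock lattice S(k, i) with i counting down-moves:
  k=0: S(0,0) = 1.1000
  k=1: S(1,0) = 1.6695; S(1,1) = 0.7248
  k=2: S(2,0) = 2.5337; S(2,1) = 1.1000; S(2,2) = 0.4776
  k=3: S(3,0) = 3.8454; S(3,1) = 1.6695; S(3,2) = 0.7248; S(3,3) = 0.3147
Terminal payoffs V(N, i) = max(S_T - K, 0):
  V(3,0) = 2.765444; V(3,1) = 0.589465; V(3,2) = 0.000000; V(3,3) = 0.000000
Backward induction: V(k, i) = exp(-r*dt) * [p * V(k+1, i) + (1-p) * V(k+1, i+1)].
  V(2,0) = exp(-r*dt) * [p*2.765444 + (1-p)*0.589465] = 1.481457
  V(2,1) = exp(-r*dt) * [p*0.589465 + (1-p)*0.000000] = 0.245736
  V(2,2) = exp(-r*dt) * [p*0.000000 + (1-p)*0.000000] = 0.000000
  V(1,0) = exp(-r*dt) * [p*1.481457 + (1-p)*0.245736] = 0.754576
  V(1,1) = exp(-r*dt) * [p*0.245736 + (1-p)*0.000000] = 0.102442
  V(0,0) = exp(-r*dt) * [p*0.754576 + (1-p)*0.102442] = 0.371674


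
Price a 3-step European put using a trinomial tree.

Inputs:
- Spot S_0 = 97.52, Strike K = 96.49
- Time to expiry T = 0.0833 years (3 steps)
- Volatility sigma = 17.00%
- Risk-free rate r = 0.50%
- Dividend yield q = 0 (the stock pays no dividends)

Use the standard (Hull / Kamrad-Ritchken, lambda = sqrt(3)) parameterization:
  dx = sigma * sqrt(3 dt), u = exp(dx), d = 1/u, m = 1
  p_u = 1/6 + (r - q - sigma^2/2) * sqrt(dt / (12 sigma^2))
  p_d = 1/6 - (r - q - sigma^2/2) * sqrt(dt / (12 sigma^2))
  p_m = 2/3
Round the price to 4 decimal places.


Answer: Price = V(0,0) = 1.3960

Derivation:
dt = T/N = 0.027767; dx = sigma*sqrt(3*dt) = 0.049065
u = exp(dx) = 1.050289; d = 1/u = 0.952119
p_u = 0.163993, p_m = 0.666667, p_d = 0.169341
Discount per step: exp(-r*dt) = 0.999861
Stock lattice S(k, j) with j the centered position index:
  k=0: S(0,+0) = 97.5200
  k=1: S(1,-1) = 92.8507; S(1,+0) = 97.5200; S(1,+1) = 102.4241
  k=2: S(2,-2) = 88.4049; S(2,-1) = 92.8507; S(2,+0) = 97.5200; S(2,+1) = 102.4241; S(2,+2) = 107.5749
  k=3: S(3,-3) = 84.1720; S(3,-2) = 88.4049; S(3,-1) = 92.8507; S(3,+0) = 97.5200; S(3,+1) = 102.4241; S(3,+2) = 107.5749; S(3,+3) = 112.9847
Terminal payoffs V(N, j) = max(K - S_T, 0):
  V(3,-3) = 12.317976; V(3,-2) = 8.085085; V(3,-1) = 3.639328; V(3,+0) = 0.000000; V(3,+1) = 0.000000; V(3,+2) = 0.000000; V(3,+3) = 0.000000
Backward induction: V(k, j) = exp(-r*dt) * [p_u * V(k+1, j+1) + p_m * V(k+1, j) + p_d * V(k+1, j-1)]
  V(2,-2) = exp(-r*dt) * [p_u*3.639328 + p_m*8.085085 + p_d*12.317976] = 8.071693
  V(2,-1) = exp(-r*dt) * [p_u*0.000000 + p_m*3.639328 + p_d*8.085085] = 3.794825
  V(2,+0) = exp(-r*dt) * [p_u*0.000000 + p_m*0.000000 + p_d*3.639328] = 0.616200
  V(2,+1) = exp(-r*dt) * [p_u*0.000000 + p_m*0.000000 + p_d*0.000000] = 0.000000
  V(2,+2) = exp(-r*dt) * [p_u*0.000000 + p_m*0.000000 + p_d*0.000000] = 0.000000
  V(1,-1) = exp(-r*dt) * [p_u*0.616200 + p_m*3.794825 + p_d*8.071693] = 3.997246
  V(1,+0) = exp(-r*dt) * [p_u*0.000000 + p_m*0.616200 + p_d*3.794825] = 1.053272
  V(1,+1) = exp(-r*dt) * [p_u*0.000000 + p_m*0.000000 + p_d*0.616200] = 0.104333
  V(0,+0) = exp(-r*dt) * [p_u*0.104333 + p_m*1.053272 + p_d*3.997246] = 1.395994


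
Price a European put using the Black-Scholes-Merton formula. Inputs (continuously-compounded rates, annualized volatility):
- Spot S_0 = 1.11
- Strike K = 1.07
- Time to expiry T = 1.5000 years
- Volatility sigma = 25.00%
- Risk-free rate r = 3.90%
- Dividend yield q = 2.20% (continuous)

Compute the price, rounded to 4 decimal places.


d1 = (ln(S/K) + (r - q + 0.5*sigma^2) * T) / (sigma * sqrt(T)) = 0.35624192
d2 = d1 - sigma * sqrt(T) = 0.05005570
exp(-rT) = 0.94317824; exp(-qT) = 0.96753856
P = K * exp(-rT) * N(-d2) - S_0 * exp(-qT) * N(-d1)
N(-d1) = 0.36082970; N(-d2) = 0.48003900
P = 1.0700 * 0.94317824 * 0.48003900 - 1.1100 * 0.96753856 * 0.36082970 = 0.0969

Answer: Price = 0.0969


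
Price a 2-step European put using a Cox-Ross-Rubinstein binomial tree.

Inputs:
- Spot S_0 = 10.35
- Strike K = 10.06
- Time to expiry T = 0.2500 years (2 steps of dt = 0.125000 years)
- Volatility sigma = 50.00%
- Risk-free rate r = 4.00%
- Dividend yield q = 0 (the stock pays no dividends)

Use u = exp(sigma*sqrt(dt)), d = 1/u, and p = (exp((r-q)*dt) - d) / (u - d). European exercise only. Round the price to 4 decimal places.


Answer: Price = V(0,0) = 0.7765

Derivation:
dt = T/N = 0.125000
u = exp(sigma*sqrt(dt)) = 1.193365; d = 1/u = 0.837967
p = (exp((r-q)*dt) - d) / (u - d) = 0.470025
Discount per step: exp(-r*dt) = 0.995012
Stock lattice S(k, i) with i counting down-moves:
  k=0: S(0,0) = 10.3500
  k=1: S(1,0) = 12.3513; S(1,1) = 8.6730
  k=2: S(2,0) = 14.7396; S(2,1) = 10.3500; S(2,2) = 7.2677
Terminal payoffs V(N, i) = max(K - S_T, 0):
  V(2,0) = 0.000000; V(2,1) = 0.000000; V(2,2) = 2.792349
Backward induction: V(k, i) = exp(-r*dt) * [p * V(k+1, i) + (1-p) * V(k+1, i+1)].
  V(1,0) = exp(-r*dt) * [p*0.000000 + (1-p)*0.000000] = 0.000000
  V(1,1) = exp(-r*dt) * [p*0.000000 + (1-p)*2.792349] = 1.472496
  V(0,0) = exp(-r*dt) * [p*0.000000 + (1-p)*1.472496] = 0.776494


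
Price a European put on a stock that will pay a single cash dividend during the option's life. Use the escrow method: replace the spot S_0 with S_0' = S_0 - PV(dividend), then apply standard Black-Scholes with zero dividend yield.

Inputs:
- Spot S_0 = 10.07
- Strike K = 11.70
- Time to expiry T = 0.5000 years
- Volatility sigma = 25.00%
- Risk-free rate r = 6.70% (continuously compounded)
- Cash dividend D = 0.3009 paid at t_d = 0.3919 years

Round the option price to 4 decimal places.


Answer: Price = 1.7505

Derivation:
PV(D) = D * exp(-r * t_d) = 0.3009 * 0.97408443 = 0.29310200
S_0' = S_0 - PV(D) = 10.0700 - 0.29310200 = 9.77689800
d1 = (ln(S_0'/K) + (r + sigma^2/2)*T) / (sigma*sqrt(T)) = -0.73788904
d2 = d1 - sigma*sqrt(T) = -0.91466574
exp(-rT) = 0.96705491
N(-d1) = 0.76970906; N(-d2) = 0.81981643
P = K * exp(-rT) * N(-d2) - S_0' * N(-d1) = 11.7000 * 0.96705491 * 0.81981643 - 9.77689800 * 0.76970906 = 1.7505


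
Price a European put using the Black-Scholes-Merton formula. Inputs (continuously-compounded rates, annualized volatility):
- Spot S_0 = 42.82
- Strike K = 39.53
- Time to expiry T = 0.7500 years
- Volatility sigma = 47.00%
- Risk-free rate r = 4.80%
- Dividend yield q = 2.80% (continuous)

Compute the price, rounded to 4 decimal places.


d1 = (ln(S/K) + (r - q + 0.5*sigma^2) * T) / (sigma * sqrt(T)) = 0.43677876
d2 = d1 - sigma * sqrt(T) = 0.02974682
exp(-rT) = 0.96464029; exp(-qT) = 0.97921896
P = K * exp(-rT) * N(-d2) - S_0 * exp(-qT) * N(-d1)
N(-d1) = 0.33113590; N(-d2) = 0.48813449
P = 39.5300 * 0.96464029 * 0.48813449 - 42.8200 * 0.97921896 * 0.33113590 = 4.7291

Answer: Price = 4.7291


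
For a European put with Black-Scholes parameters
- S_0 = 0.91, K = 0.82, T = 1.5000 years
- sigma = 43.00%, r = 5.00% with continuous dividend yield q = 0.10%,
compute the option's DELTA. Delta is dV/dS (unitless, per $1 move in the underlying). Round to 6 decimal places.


d1 = 0.6006286690; d2 = 0.0739883743
phi(d1) = 0.3330988680; exp(-qT) = 0.9985011244; exp(-rT) = 0.9277434863
N(-d1) = 0.2740436693
Delta = -exp(-qT) * N(-d1) = -0.9985011244 * 0.2740436693 = -0.273633

Answer: Delta = -0.273633


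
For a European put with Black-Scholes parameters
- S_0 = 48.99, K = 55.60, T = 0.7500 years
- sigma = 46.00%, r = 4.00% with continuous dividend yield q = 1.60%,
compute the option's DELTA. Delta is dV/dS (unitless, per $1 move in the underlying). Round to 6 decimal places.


Answer: Delta = -0.522920

Derivation:
d1 = -0.0733410698; d2 = -0.4717127555
phi(d1) = 0.3978707841; exp(-qT) = 0.9880717129; exp(-rT) = 0.9704455335
N(-d1) = 0.5292326446
Delta = -exp(-qT) * N(-d1) = -0.9880717129 * 0.5292326446 = -0.522920


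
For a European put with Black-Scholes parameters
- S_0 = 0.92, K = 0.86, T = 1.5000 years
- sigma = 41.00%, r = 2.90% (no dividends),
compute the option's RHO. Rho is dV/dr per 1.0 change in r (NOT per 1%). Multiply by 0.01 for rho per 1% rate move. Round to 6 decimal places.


Answer: Rho = -0.632392

Derivation:
d1 = 0.4720072754; d2 = -0.0301381219
phi(d1) = 0.3568877519; exp(-qT) = 1.0000000000; exp(-rT) = 0.9574325541
N(-d2) = 0.5120215512
Rho = -K*T*exp(-rT)*N(-d2) = -0.8600 * 1.5000 * 0.9574325541 * 0.5120215512 = -0.632392


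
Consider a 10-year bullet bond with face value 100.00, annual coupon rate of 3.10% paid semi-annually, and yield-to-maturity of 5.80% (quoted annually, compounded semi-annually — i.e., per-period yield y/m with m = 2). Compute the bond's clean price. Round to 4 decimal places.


Answer: Price = 79.7285

Derivation:
Coupon per period c = face * coupon_rate / m = 1.550000
Periods per year m = 2; per-period yield y/m = 0.029000
Number of cashflows N = 20
Cashflows (t years, CF_t, discount factor 1/(1+y/m)^(m*t), PV):
  t = 0.5000: CF_t = 1.550000, DF = 0.971817, PV = 1.506317
  t = 1.0000: CF_t = 1.550000, DF = 0.944429, PV = 1.463865
  t = 1.5000: CF_t = 1.550000, DF = 0.917812, PV = 1.422609
  t = 2.0000: CF_t = 1.550000, DF = 0.891946, PV = 1.382516
  t = 2.5000: CF_t = 1.550000, DF = 0.866808, PV = 1.343553
  t = 3.0000: CF_t = 1.550000, DF = 0.842379, PV = 1.305688
  t = 3.5000: CF_t = 1.550000, DF = 0.818639, PV = 1.268890
  t = 4.0000: CF_t = 1.550000, DF = 0.795567, PV = 1.233130
  t = 4.5000: CF_t = 1.550000, DF = 0.773146, PV = 1.198377
  t = 5.0000: CF_t = 1.550000, DF = 0.751357, PV = 1.164603
  t = 5.5000: CF_t = 1.550000, DF = 0.730182, PV = 1.131781
  t = 6.0000: CF_t = 1.550000, DF = 0.709603, PV = 1.099885
  t = 6.5000: CF_t = 1.550000, DF = 0.689605, PV = 1.068887
  t = 7.0000: CF_t = 1.550000, DF = 0.670170, PV = 1.038763
  t = 7.5000: CF_t = 1.550000, DF = 0.651282, PV = 1.009488
  t = 8.0000: CF_t = 1.550000, DF = 0.632928, PV = 0.981038
  t = 8.5000: CF_t = 1.550000, DF = 0.615090, PV = 0.953389
  t = 9.0000: CF_t = 1.550000, DF = 0.597755, PV = 0.926520
  t = 9.5000: CF_t = 1.550000, DF = 0.580909, PV = 0.900408
  t = 10.0000: CF_t = 101.550000, DF = 0.564537, PV = 57.328745
Price P = sum_t PV_t = 79.728452


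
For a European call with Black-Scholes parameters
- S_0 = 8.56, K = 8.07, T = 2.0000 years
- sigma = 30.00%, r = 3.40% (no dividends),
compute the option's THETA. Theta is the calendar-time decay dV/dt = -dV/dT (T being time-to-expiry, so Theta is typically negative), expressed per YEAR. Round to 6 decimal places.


d1 = 0.5113482943; d2 = 0.0870842256
phi(d1) = 0.3500507720; exp(-qT) = 1.0000000000; exp(-rT) = 0.9342604736
Theta = -S*exp(-qT)*phi(d1)*sigma/(2*sqrt(T)) - r*K*exp(-rT)*N(d2) + q*S*exp(-qT)*N(d1)
N(d1) = 0.6954464032; N(d2) = 0.5346977181; sqrt(T) = 1.4142135624
Term 1 = -8.5600 * 1.0000000000 * 0.3500507720 * 0.3000 / (2 * 1.4142135624) = -0.3178198846
Term 2 = -0.0340 * 8.0700 * 0.9342604736 * 0.5346977181 = -0.1370656903
Term 3 = 0 (no dividend yield, q = 0)
Theta = -0.3178198846 + (-0.1370656903) + (0.0000000000) = -0.454886

Answer: Theta = -0.454886


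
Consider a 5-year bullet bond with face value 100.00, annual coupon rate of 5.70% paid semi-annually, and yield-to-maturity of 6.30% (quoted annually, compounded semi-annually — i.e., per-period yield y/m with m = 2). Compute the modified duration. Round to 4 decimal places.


Coupon per period c = face * coupon_rate / m = 2.850000
Periods per year m = 2; per-period yield y/m = 0.031500
Number of cashflows N = 10
Cashflows (t years, CF_t, discount factor 1/(1+y/m)^(m*t), PV):
  t = 0.5000: CF_t = 2.850000, DF = 0.969462, PV = 2.762967
  t = 1.0000: CF_t = 2.850000, DF = 0.939856, PV = 2.678591
  t = 1.5000: CF_t = 2.850000, DF = 0.911155, PV = 2.596792
  t = 2.0000: CF_t = 2.850000, DF = 0.883330, PV = 2.517491
  t = 2.5000: CF_t = 2.850000, DF = 0.856355, PV = 2.440612
  t = 3.0000: CF_t = 2.850000, DF = 0.830204, PV = 2.366080
  t = 3.5000: CF_t = 2.850000, DF = 0.804851, PV = 2.293825
  t = 4.0000: CF_t = 2.850000, DF = 0.780272, PV = 2.223776
  t = 4.5000: CF_t = 2.850000, DF = 0.756444, PV = 2.155866
  t = 5.0000: CF_t = 102.850000, DF = 0.733344, PV = 75.424419
Price P = sum_t PV_t = 97.460418
First compute Macaulay numerator sum_t t * PV_t:
  t * PV_t at t = 0.5000: 1.381483
  t * PV_t at t = 1.0000: 2.678591
  t * PV_t at t = 1.5000: 3.895188
  t * PV_t at t = 2.0000: 5.034982
  t * PV_t at t = 2.5000: 6.101529
  t * PV_t at t = 3.0000: 7.098241
  t * PV_t at t = 3.5000: 8.028387
  t * PV_t at t = 4.0000: 8.895103
  t * PV_t at t = 4.5000: 9.701397
  t * PV_t at t = 5.0000: 377.122095
Macaulay duration D = 429.936996 / 97.460418 = 4.411401
Modified duration = D / (1 + y/m) = 4.411401 / (1 + 0.031500) = 4.276686

Answer: Modified duration = 4.2767


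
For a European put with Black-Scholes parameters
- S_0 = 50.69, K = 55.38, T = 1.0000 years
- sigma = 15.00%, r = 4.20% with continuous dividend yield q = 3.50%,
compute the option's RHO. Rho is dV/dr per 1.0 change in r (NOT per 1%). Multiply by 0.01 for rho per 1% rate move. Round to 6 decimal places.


d1 = -0.4682657684; d2 = -0.6182657684
phi(d1) = 0.3575160767; exp(-qT) = 0.9656054163; exp(-rT) = 0.9588697806
N(-d2) = 0.7317999186
Rho = -K*T*exp(-rT)*N(-d2) = -55.3800 * 1.0000 * 0.9588697806 * 0.7317999186 = -38.860192

Answer: Rho = -38.860192


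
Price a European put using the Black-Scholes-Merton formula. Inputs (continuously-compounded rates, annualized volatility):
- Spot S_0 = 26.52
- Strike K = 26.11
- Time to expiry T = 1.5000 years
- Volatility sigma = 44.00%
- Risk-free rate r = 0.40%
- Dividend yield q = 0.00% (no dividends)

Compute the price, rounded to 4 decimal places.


d1 = (ln(S/K) + (r - q + 0.5*sigma^2) * T) / (sigma * sqrt(T)) = 0.30949077
d2 = d1 - sigma * sqrt(T) = -0.22939697
exp(-rT) = 0.99401796; exp(-qT) = 1.00000000
P = K * exp(-rT) * N(-d2) - S_0 * exp(-qT) * N(-d1)
N(-d1) = 0.37847412; N(-d2) = 0.59071981
P = 26.1100 * 0.99401796 * 0.59071981 - 26.5200 * 1.00000000 * 0.37847412 = 5.2943

Answer: Price = 5.2943


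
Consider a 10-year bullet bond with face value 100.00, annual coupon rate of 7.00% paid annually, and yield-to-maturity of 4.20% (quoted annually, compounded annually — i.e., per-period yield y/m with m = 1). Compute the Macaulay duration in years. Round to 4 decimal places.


Answer: Macaulay duration = 7.7794 years

Derivation:
Coupon per period c = face * coupon_rate / m = 7.000000
Periods per year m = 1; per-period yield y/m = 0.042000
Number of cashflows N = 10
Cashflows (t years, CF_t, discount factor 1/(1+y/m)^(m*t), PV):
  t = 1.0000: CF_t = 7.000000, DF = 0.959693, PV = 6.717850
  t = 2.0000: CF_t = 7.000000, DF = 0.921010, PV = 6.447073
  t = 3.0000: CF_t = 7.000000, DF = 0.883887, PV = 6.187210
  t = 4.0000: CF_t = 7.000000, DF = 0.848260, PV = 5.937822
  t = 5.0000: CF_t = 7.000000, DF = 0.814069, PV = 5.698485
  t = 6.0000: CF_t = 7.000000, DF = 0.781257, PV = 5.468796
  t = 7.0000: CF_t = 7.000000, DF = 0.749766, PV = 5.248365
  t = 8.0000: CF_t = 7.000000, DF = 0.719545, PV = 5.036818
  t = 9.0000: CF_t = 7.000000, DF = 0.690543, PV = 4.833799
  t = 10.0000: CF_t = 107.000000, DF = 0.662709, PV = 70.909853
Price P = sum_t PV_t = 122.486073
Macaulay numerator sum_t t * PV_t:
  t * PV_t at t = 1.0000: 6.717850
  t * PV_t at t = 2.0000: 12.894146
  t * PV_t at t = 3.0000: 18.561631
  t * PV_t at t = 4.0000: 23.751287
  t * PV_t at t = 5.0000: 28.492427
  t * PV_t at t = 6.0000: 32.812776
  t * PV_t at t = 7.0000: 36.738553
  t * PV_t at t = 8.0000: 40.294547
  t * PV_t at t = 9.0000: 43.504189
  t * PV_t at t = 10.0000: 709.098535
Macaulay duration D = (sum_t t * PV_t) / P = 952.865943 / 122.486073 = 7.779382


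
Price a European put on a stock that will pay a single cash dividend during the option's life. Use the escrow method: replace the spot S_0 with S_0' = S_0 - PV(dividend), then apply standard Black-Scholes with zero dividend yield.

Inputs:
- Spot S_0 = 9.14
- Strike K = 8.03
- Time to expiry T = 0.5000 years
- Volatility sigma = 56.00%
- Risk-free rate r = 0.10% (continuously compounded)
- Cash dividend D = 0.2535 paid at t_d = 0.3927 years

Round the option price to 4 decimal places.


PV(D) = D * exp(-r * t_d) = 0.2535 * 0.99960738 = 0.25340047
S_0' = S_0 - PV(D) = 9.1400 - 0.25340047 = 8.88659953
d1 = (ln(S_0'/K) + (r + sigma^2/2)*T) / (sigma*sqrt(T)) = 0.45522510
d2 = d1 - sigma*sqrt(T) = 0.05924530
exp(-rT) = 0.99950012
N(-d1) = 0.32447365; N(-d2) = 0.47637836
P = K * exp(-rT) * N(-d2) - S_0' * N(-d1) = 8.0300 * 0.99950012 * 0.47637836 - 8.88659953 * 0.32447365 = 0.9399

Answer: Price = 0.9399


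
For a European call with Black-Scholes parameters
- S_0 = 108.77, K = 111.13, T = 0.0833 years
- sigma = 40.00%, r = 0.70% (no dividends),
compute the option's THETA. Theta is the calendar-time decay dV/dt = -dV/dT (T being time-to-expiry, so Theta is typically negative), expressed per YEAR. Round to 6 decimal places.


d1 = -0.1231563516; d2 = -0.2386033091
phi(d1) = 0.3959282478; exp(-qT) = 1.0000000000; exp(-rT) = 0.9994170700
Theta = -S*exp(-qT)*phi(d1)*sigma/(2*sqrt(T)) - r*K*exp(-rT)*N(d2) + q*S*exp(-qT)*N(d1)
N(d1) = 0.4509916444; N(d2) = 0.4057065995; sqrt(T) = 0.2886173938
Term 1 = -108.7700 * 1.0000000000 * 0.3959282478 * 0.4000 / (2 * 0.2886173938) = -29.8423563086
Term 2 = -0.0070 * 111.1300 * 0.9994170700 * 0.4057065995 = -0.3154192462
Term 3 = 0 (no dividend yield, q = 0)
Theta = -29.8423563086 + (-0.3154192462) + (0.0000000000) = -30.157776

Answer: Theta = -30.157776


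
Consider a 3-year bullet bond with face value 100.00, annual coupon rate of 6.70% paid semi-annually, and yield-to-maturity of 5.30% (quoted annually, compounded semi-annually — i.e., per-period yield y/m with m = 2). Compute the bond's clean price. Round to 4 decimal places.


Answer: Price = 103.8364

Derivation:
Coupon per period c = face * coupon_rate / m = 3.350000
Periods per year m = 2; per-period yield y/m = 0.026500
Number of cashflows N = 6
Cashflows (t years, CF_t, discount factor 1/(1+y/m)^(m*t), PV):
  t = 0.5000: CF_t = 3.350000, DF = 0.974184, PV = 3.263517
  t = 1.0000: CF_t = 3.350000, DF = 0.949035, PV = 3.179266
  t = 1.5000: CF_t = 3.350000, DF = 0.924535, PV = 3.097191
  t = 2.0000: CF_t = 3.350000, DF = 0.900667, PV = 3.017234
  t = 2.5000: CF_t = 3.350000, DF = 0.877415, PV = 2.939341
  t = 3.0000: CF_t = 103.350000, DF = 0.854764, PV = 88.339871
Price P = sum_t PV_t = 103.836420


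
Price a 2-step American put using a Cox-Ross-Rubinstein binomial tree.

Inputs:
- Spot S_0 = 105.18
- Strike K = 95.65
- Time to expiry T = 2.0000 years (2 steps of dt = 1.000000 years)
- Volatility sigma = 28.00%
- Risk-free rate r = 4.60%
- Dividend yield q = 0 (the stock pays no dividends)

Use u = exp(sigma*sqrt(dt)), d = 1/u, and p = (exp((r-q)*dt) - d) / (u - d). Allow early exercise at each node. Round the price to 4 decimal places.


dt = T/N = 1.000000
u = exp(sigma*sqrt(dt)) = 1.323130; d = 1/u = 0.755784
p = (exp((r-q)*dt) - d) / (u - d) = 0.513427
Discount per step: exp(-r*dt) = 0.955042
Stock lattice S(k, i) with i counting down-moves:
  k=0: S(0,0) = 105.1800
  k=1: S(1,0) = 139.1668; S(1,1) = 79.4933
  k=2: S(2,0) = 184.1357; S(2,1) = 105.1800; S(2,2) = 60.0798
Terminal payoffs V(N, i) = max(K - S_T, 0):
  V(2,0) = 0.000000; V(2,1) = 0.000000; V(2,2) = 35.570231
Backward induction: V(k, i) = exp(-r*dt) * [p * V(k+1, i) + (1-p) * V(k+1, i+1)]; then take max(V_cont, immediate exercise) for American.
  V(1,0) = exp(-r*dt) * [p*0.000000 + (1-p)*0.000000] = 0.000000; exercise = 0.000000; V(1,0) = max -> 0.000000
  V(1,1) = exp(-r*dt) * [p*0.000000 + (1-p)*35.570231] = 16.529409; exercise = 16.156666; V(1,1) = max -> 16.529409
  V(0,0) = exp(-r*dt) * [p*0.000000 + (1-p)*16.529409] = 7.681181; exercise = 0.000000; V(0,0) = max -> 7.681181

Answer: Price = V(0,0) = 7.6812


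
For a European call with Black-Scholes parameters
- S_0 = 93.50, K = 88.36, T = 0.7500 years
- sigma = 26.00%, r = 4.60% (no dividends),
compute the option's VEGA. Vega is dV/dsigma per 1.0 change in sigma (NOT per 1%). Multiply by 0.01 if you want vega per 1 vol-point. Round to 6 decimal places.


Answer: Vega = 28.263781

Derivation:
d1 = 0.5169152759; d2 = 0.2917486709
phi(d1) = 0.3490503023; exp(-qT) = 1.0000000000; exp(-rT) = 0.9660883397
Vega = S * exp(-qT) * phi(d1) * sqrt(T) = 93.5000 * 1.0000000000 * 0.3490503023 * 0.8660254038 = 28.263781


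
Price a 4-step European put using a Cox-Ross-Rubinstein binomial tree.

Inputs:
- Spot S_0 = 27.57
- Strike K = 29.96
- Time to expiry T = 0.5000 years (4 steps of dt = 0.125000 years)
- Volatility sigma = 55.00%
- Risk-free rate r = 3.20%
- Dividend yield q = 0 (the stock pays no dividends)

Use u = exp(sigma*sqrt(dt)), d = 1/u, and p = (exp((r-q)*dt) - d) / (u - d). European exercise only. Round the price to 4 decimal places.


Answer: Price = V(0,0) = 5.4950

Derivation:
dt = T/N = 0.125000
u = exp(sigma*sqrt(dt)) = 1.214648; d = 1/u = 0.823284
p = (exp((r-q)*dt) - d) / (u - d) = 0.461780
Discount per step: exp(-r*dt) = 0.996008
Stock lattice S(k, i) with i counting down-moves:
  k=0: S(0,0) = 27.5700
  k=1: S(1,0) = 33.4878; S(1,1) = 22.6979
  k=2: S(2,0) = 40.6759; S(2,1) = 27.5700; S(2,2) = 18.6868
  k=3: S(3,0) = 49.4070; S(3,1) = 33.4878; S(3,2) = 22.6979; S(3,3) = 15.3846
  k=4: S(4,0) = 60.0121; S(4,1) = 40.6759; S(4,2) = 27.5700; S(4,3) = 18.6868; S(4,4) = 12.6659
Terminal payoffs V(N, i) = max(K - S_T, 0):
  V(4,0) = 0.000000; V(4,1) = 0.000000; V(4,2) = 2.390000; V(4,3) = 11.273161; V(4,4) = 17.294133
Backward induction: V(k, i) = exp(-r*dt) * [p * V(k+1, i) + (1-p) * V(k+1, i+1)].
  V(3,0) = exp(-r*dt) * [p*0.000000 + (1-p)*0.000000] = 0.000000
  V(3,1) = exp(-r*dt) * [p*0.000000 + (1-p)*2.390000] = 1.281210
  V(3,2) = exp(-r*dt) * [p*2.390000 + (1-p)*11.273161] = 7.142466
  V(3,3) = exp(-r*dt) * [p*11.273161 + (1-p)*17.294133] = 14.455828
  V(2,0) = exp(-r*dt) * [p*0.000000 + (1-p)*1.281210] = 0.686820
  V(2,1) = exp(-r*dt) * [p*1.281210 + (1-p)*7.142466] = 4.418147
  V(2,2) = exp(-r*dt) * [p*7.142466 + (1-p)*14.455828] = 11.034437
  V(1,0) = exp(-r*dt) * [p*0.686820 + (1-p)*4.418147] = 2.684335
  V(1,1) = exp(-r*dt) * [p*4.418147 + (1-p)*11.034437] = 7.947313
  V(0,0) = exp(-r*dt) * [p*2.684335 + (1-p)*7.947313] = 5.494950


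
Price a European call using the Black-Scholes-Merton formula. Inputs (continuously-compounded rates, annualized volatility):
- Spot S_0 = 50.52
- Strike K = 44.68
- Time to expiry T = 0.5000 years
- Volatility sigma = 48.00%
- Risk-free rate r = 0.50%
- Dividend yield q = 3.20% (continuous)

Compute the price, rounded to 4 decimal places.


d1 = (ln(S/K) + (r - q + 0.5*sigma^2) * T) / (sigma * sqrt(T)) = 0.49186148
d2 = d1 - sigma * sqrt(T) = 0.15245023
exp(-rT) = 0.99750312; exp(-qT) = 0.98412732
C = S_0 * exp(-qT) * N(d1) - K * exp(-rT) * N(d2)
N(d1) = 0.68859137; N(d2) = 0.56058408
C = 50.5200 * 0.98412732 * 0.68859137 - 44.6800 * 0.99750312 * 0.56058408 = 9.2511

Answer: Price = 9.2511


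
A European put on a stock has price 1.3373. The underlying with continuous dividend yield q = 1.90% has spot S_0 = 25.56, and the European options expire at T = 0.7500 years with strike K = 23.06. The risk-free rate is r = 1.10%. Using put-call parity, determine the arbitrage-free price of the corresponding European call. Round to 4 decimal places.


Answer: Call price = 3.6651

Derivation:
Put-call parity: C - P = S_0 * exp(-qT) - K * exp(-rT).
S_0 * exp(-qT) = 25.5600 * 0.98585105 = 25.19835286
K * exp(-rT) = 23.0600 * 0.99178394 = 22.87053761
C = P + S*exp(-qT) - K*exp(-rT)
C = 1.3373 + 25.19835286 - 22.87053761 = 3.6651


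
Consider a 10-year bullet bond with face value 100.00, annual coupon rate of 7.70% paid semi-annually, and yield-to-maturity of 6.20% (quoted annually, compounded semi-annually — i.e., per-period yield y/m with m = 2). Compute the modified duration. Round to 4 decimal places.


Answer: Modified duration = 7.0949

Derivation:
Coupon per period c = face * coupon_rate / m = 3.850000
Periods per year m = 2; per-period yield y/m = 0.031000
Number of cashflows N = 20
Cashflows (t years, CF_t, discount factor 1/(1+y/m)^(m*t), PV):
  t = 0.5000: CF_t = 3.850000, DF = 0.969932, PV = 3.734239
  t = 1.0000: CF_t = 3.850000, DF = 0.940768, PV = 3.621958
  t = 1.5000: CF_t = 3.850000, DF = 0.912481, PV = 3.513053
  t = 2.0000: CF_t = 3.850000, DF = 0.885045, PV = 3.407423
  t = 2.5000: CF_t = 3.850000, DF = 0.858434, PV = 3.304969
  t = 3.0000: CF_t = 3.850000, DF = 0.832622, PV = 3.205596
  t = 3.5000: CF_t = 3.850000, DF = 0.807587, PV = 3.109210
  t = 4.0000: CF_t = 3.850000, DF = 0.783305, PV = 3.015723
  t = 4.5000: CF_t = 3.850000, DF = 0.759752, PV = 2.925046
  t = 5.0000: CF_t = 3.850000, DF = 0.736908, PV = 2.837096
  t = 5.5000: CF_t = 3.850000, DF = 0.714751, PV = 2.751791
  t = 6.0000: CF_t = 3.850000, DF = 0.693260, PV = 2.669050
  t = 6.5000: CF_t = 3.850000, DF = 0.672415, PV = 2.588798
  t = 7.0000: CF_t = 3.850000, DF = 0.652197, PV = 2.510958
  t = 7.5000: CF_t = 3.850000, DF = 0.632587, PV = 2.435459
  t = 8.0000: CF_t = 3.850000, DF = 0.613566, PV = 2.362229
  t = 8.5000: CF_t = 3.850000, DF = 0.595117, PV = 2.291202
  t = 9.0000: CF_t = 3.850000, DF = 0.577224, PV = 2.222311
  t = 9.5000: CF_t = 3.850000, DF = 0.559868, PV = 2.155490
  t = 10.0000: CF_t = 103.850000, DF = 0.543034, PV = 56.394038
Price P = sum_t PV_t = 111.055639
First compute Macaulay numerator sum_t t * PV_t:
  t * PV_t at t = 0.5000: 1.867119
  t * PV_t at t = 1.0000: 3.621958
  t * PV_t at t = 1.5000: 5.269580
  t * PV_t at t = 2.0000: 6.814846
  t * PV_t at t = 2.5000: 8.262423
  t * PV_t at t = 3.0000: 9.616787
  t * PV_t at t = 3.5000: 10.882235
  t * PV_t at t = 4.0000: 12.062891
  t * PV_t at t = 4.5000: 13.162708
  t * PV_t at t = 5.0000: 14.185481
  t * PV_t at t = 5.5000: 15.134849
  t * PV_t at t = 6.0000: 16.014301
  t * PV_t at t = 6.5000: 16.827184
  t * PV_t at t = 7.0000: 17.576705
  t * PV_t at t = 7.5000: 18.265939
  t * PV_t at t = 8.0000: 18.897836
  t * PV_t at t = 8.5000: 19.475219
  t * PV_t at t = 9.0000: 20.000795
  t * PV_t at t = 9.5000: 20.477159
  t * PV_t at t = 10.0000: 563.940383
Macaulay duration D = 812.356399 / 111.055639 = 7.314860
Modified duration = D / (1 + y/m) = 7.314860 / (1 + 0.031000) = 7.094917
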